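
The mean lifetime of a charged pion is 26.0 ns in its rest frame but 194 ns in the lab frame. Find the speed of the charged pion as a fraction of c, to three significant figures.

γ = Δt/τ₀ = 194/26.0 = 7.462
β = √(1 − 1/γ²) = √(1 − 0.01796) = √0.9820

β = 0.991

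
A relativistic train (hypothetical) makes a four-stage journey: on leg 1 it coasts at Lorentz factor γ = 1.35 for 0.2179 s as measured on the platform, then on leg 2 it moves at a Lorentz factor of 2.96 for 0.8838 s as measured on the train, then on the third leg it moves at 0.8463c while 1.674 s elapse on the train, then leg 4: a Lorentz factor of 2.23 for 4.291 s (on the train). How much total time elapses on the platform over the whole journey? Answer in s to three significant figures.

Δt = 15.5 s

Leg 1: 0.2179 s is already measured on the platform.
Leg 2: γ = 2.96; Δt_2 = 2.960 × 0.8838 = 2.616 s.
Leg 3: γ = 1/√(1 − 0.8463²) = 1/√0.2838 = 1.877; Δt_3 = 1.877 × 1.674 = 3.142 s.
Leg 4: γ = 2.23; Δt_4 = 2.230 × 4.291 = 9.569 s.
Total: 0.2179 + 2.616 + 3.142 + 9.569 s.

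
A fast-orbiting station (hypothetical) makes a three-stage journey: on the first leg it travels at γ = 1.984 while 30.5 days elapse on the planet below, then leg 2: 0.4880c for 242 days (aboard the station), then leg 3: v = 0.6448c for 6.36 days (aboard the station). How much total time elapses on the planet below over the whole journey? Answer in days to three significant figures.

Δt = 316 days

Leg 1: 30.5 days is already measured on the planet below.
Leg 2: γ = 1/√(1 − 0.4880²) = 1/√0.7619 = 1.146; Δt_2 = 1.146 × 242 = 277.3 days.
Leg 3: γ = 1/√(1 − 0.6448²) = 1/√0.5842 = 1.308; Δt_3 = 1.308 × 6.36 = 8.321 days.
Total: 30.50 + 277.3 + 8.321 days.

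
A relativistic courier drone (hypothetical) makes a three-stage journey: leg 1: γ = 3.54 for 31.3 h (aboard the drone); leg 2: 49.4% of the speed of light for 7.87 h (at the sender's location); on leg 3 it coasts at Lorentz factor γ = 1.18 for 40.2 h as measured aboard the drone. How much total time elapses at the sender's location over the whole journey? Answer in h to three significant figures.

Leg 1: γ = 3.54; Δt_1 = 3.540 × 31.3 = 110.8 h.
Leg 2: 7.87 h is already measured at the sender's location.
Leg 3: γ = 1.18; Δt_3 = 1.180 × 40.2 = 47.44 h.
Total: 110.8 + 7.870 + 47.44 h.

Δt = 166 h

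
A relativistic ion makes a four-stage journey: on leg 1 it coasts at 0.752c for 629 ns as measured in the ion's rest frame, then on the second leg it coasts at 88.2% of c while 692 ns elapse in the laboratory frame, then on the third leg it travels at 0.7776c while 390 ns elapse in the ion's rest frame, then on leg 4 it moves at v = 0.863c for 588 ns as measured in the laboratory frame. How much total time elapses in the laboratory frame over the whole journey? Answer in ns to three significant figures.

Leg 1: γ = 1/√(1 − 0.752²) = 1/√0.4345 = 1.517; Δt_1 = 1.517 × 629 = 954.2 ns.
Leg 2: 692 ns is already measured in the laboratory frame.
Leg 3: γ = 1/√(1 − 0.7776²) = 1/√0.3953 = 1.590; Δt_3 = 1.590 × 390 = 620.3 ns.
Leg 4: 588 ns is already measured in the laboratory frame.
Total: 954.2 + 692.0 + 620.3 + 588.0 ns.

Δt = 2850 ns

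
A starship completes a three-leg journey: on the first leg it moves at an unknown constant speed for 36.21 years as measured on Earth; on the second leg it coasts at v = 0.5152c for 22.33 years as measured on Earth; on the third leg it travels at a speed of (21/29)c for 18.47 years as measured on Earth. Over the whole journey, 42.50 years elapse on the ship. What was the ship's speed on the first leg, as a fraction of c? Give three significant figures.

β = 0.956

Leg 1: speed unknown; τ_1 = 36.21/γ_1.
Leg 2: γ = 1/√(1 − 0.5152²) = 1/√0.7346 = 1.167; τ_2 = 22.33/1.167 = 19.14 years.
Leg 3: γ = 1/√(1 − (21/29)²) = 29/20 = 1.450; τ_3 = 18.47/1.450 = 12.74 years.
Total proper time: τ_1 + 19.14 + 12.74 = 42.50, so τ_1 = 42.50 − 31.88 = 10.62 years.
γ_1 = 36.21/10.62 = 3.408; β = √(1 − 1/γ²) = √0.9139.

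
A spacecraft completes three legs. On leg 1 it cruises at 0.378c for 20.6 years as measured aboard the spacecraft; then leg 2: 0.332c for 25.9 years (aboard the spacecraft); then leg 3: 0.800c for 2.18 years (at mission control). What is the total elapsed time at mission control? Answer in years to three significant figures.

Leg 1: γ = 1/√(1 − 0.378²) = 1/√0.8571 = 1.080; Δt_1 = 1.080 × 20.6 = 22.25 years.
Leg 2: γ = 1/√(1 − 0.332²) = 1/√0.8898 = 1.060; Δt_2 = 1.060 × 25.9 = 27.46 years.
Leg 3: 2.18 years is already measured at mission control.
Total: 22.25 + 27.46 + 2.180 years.

Δt = 51.9 years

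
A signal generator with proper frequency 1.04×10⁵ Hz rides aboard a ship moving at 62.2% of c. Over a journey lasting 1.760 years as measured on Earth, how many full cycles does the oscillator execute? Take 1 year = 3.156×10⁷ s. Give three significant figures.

β = 0.622; γ = 1/√(1 − 0.622²) = 1/√0.6131 = 1.277
The oscillator's own cycle count is N = f × τ where τ is the proper time on the ship. τ = Δt/γ = 1.760/1.277 = 1.378 years = 4.349×10⁷ s.
N = 1.04×10⁵ × 4.349×10⁷ = 4.523×10¹².

N = 4.52×10¹²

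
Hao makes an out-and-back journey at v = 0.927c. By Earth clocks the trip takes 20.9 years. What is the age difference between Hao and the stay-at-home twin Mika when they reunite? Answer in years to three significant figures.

Δt − τ = 13.1 years

γ = 1/√(1 − 0.927²) = 1/√0.1407 = 2.666
Hao's elapsed proper time: τ = 20.9/2.666 = 7.839 years.
Age gap = Δt − τ = 20.9 − 7.839 years.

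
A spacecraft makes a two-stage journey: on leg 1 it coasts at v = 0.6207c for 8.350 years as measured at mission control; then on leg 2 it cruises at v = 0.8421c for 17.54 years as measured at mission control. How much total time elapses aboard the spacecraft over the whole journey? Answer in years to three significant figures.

Leg 1: γ = 1/√(1 − 0.6207²) = 1/√0.6147 = 1.275; τ_1 = 8.350/1.275 = 6.547 years.
Leg 2: γ = 1/√(1 − 0.8421²) = 1/√0.2909 = 1.854; τ_2 = 17.54/1.854 = 9.460 years.
Total: 6.547 + 9.460 years.

τ = 16.0 years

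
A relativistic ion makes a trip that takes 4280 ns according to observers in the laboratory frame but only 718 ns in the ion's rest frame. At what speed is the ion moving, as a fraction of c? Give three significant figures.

The proper time is measured in the ion's rest frame (both events occur at the ion's location); Δt is measured in the laboratory frame. γ = Δt/τ = 4280/718 = 5.961.
β = √(1 − 1/γ²) = √(1 − 0.02814) = √0.9719

v = 0.986c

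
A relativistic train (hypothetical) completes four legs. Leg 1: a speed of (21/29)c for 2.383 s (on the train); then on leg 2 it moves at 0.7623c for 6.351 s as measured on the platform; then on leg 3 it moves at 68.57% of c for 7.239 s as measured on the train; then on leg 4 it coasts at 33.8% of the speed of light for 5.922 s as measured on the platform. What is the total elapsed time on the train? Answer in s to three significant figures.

Leg 1: 2.383 s is already measured on the train.
Leg 2: γ = 1/√(1 − 0.7623²) = 1/√0.4189 = 1.545; τ_2 = 6.351/1.545 = 4.111 s.
Leg 3: 7.239 s is already measured on the train.
Leg 4: β = 0.338; γ = 1/√(1 − 0.338²) = 1/√0.8858 = 1.063; τ_4 = 5.922/1.063 = 5.573 s.
Total: 2.383 + 4.111 + 7.239 + 5.573 s.

τ = 19.3 s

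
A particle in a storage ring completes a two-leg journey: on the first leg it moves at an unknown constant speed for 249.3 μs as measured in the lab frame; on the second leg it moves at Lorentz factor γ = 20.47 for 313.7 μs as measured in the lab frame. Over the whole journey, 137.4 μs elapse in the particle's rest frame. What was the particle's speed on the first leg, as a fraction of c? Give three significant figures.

β = 0.872

Leg 1: speed unknown; τ_1 = 249.3/γ_1.
Leg 2: γ = 20.47; τ_2 = 313.7/20.47 = 15.32 μs.
Total proper time: τ_1 + 15.32 = 137.4, so τ_1 = 137.4 − 15.32 = 122.1 μs.
γ_1 = 249.3/122.1 = 2.042; β = √(1 − 1/γ²) = √0.7602.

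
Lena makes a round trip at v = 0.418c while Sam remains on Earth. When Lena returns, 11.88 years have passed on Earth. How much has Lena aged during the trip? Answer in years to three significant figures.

τ = 10.8 years

γ = 1/√(1 − 0.418²) = 1/√0.8253 = 1.101
Lena's clock measures proper time along the trip: τ = Δt/γ = 11.88/1.101 years.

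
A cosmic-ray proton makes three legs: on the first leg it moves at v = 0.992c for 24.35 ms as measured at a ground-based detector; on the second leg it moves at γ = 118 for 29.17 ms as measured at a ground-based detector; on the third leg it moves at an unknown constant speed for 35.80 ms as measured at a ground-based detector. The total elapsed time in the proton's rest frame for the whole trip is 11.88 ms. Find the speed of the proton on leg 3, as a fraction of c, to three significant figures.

β = 0.971

Leg 1: γ = 1/√(1 − 0.992²) = 1/√0.01594 = 7.922; τ_1 = 24.35/7.922 = 3.074 ms.
Leg 2: γ = 118; τ_2 = 29.17/118.0 = 0.2472 ms.
Leg 3: speed unknown; τ_3 = 35.80/γ_3.
Total proper time: 3.074 + 0.2472 + τ_3 = 11.88, so τ_3 = 11.88 − 3.321 = 8.559 ms.
γ_3 = 35.80/8.559 = 4.183; β = √(1 − 1/γ²) = √0.9428.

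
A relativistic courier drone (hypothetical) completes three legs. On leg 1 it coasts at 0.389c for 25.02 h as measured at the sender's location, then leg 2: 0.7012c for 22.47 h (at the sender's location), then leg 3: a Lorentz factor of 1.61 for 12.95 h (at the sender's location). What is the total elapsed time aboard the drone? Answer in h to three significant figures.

τ = 47.1 h

Leg 1: γ = 1/√(1 − 0.389²) = 1/√0.8487 = 1.085; τ_1 = 25.02/1.085 = 23.05 h.
Leg 2: γ = 1/√(1 − 0.7012²) = 1/√0.5083 = 1.403; τ_2 = 22.47/1.403 = 16.02 h.
Leg 3: γ = 1.61; τ_3 = 12.95/1.610 = 8.043 h.
Total: 23.05 + 16.02 + 8.043 h.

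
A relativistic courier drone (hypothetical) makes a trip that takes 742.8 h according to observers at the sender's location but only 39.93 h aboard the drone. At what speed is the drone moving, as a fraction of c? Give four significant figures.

The proper time is measured aboard the drone (both events occur at the drone's location); Δt is measured at the sender's location. γ = Δt/τ = 742.8/39.93 = 18.60.
β = √(1 − 1/γ²) = √(1 − 0.002890) = √0.9971

β = 0.9986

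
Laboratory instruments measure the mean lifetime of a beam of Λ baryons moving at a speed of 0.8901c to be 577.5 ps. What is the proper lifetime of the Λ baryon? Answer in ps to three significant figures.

γ = 1/√(1 − 0.8901²) = 1/√0.2077 = 2.194
The lab-frame lifetime is the dilated interval; the proper lifetime is τ₀ = Δt/γ = 577.5/2.194 ps.

τ₀ = 263 ps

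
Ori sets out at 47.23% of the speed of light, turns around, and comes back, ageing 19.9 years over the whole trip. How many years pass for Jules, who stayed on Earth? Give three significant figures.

β = 0.4723; γ = 1/√(1 − 0.4723²) = 1/√0.7769 = 1.135
Earth-frame duration is the dilated interval: Δt = γτ = 1.135 × 19.9 years.

Δt = 22.6 years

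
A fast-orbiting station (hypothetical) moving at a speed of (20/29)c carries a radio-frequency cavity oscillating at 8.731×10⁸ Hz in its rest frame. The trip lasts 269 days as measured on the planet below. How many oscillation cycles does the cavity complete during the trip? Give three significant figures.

γ = 1/√(1 − (20/29)²) = 29/21 ≈ 1.381
The oscillator's own cycle count is N = f × τ where τ is the proper time aboard the station. τ = Δt/γ = 269/1.381 = 194.8 days = 1.683×10⁷ s.
N = 8.731×10⁸ × 1.683×10⁷ = 1.469×10¹⁶.

N = 1.47×10¹⁶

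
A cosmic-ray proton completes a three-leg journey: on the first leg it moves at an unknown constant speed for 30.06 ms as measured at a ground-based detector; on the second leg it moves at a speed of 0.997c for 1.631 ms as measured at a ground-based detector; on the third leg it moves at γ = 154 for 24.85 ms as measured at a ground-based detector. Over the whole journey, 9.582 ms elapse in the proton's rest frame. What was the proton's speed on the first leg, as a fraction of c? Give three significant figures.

β = 0.951

Leg 1: speed unknown; τ_1 = 30.06/γ_1.
Leg 2: γ = 1/√(1 − 0.997²) = 1/√0.005991 = 12.92; τ_2 = 1.631/12.92 = 0.1262 ms.
Leg 3: γ = 154; τ_3 = 24.85/154.0 = 0.1614 ms.
Total proper time: τ_1 + 0.1262 + 0.1614 = 9.582, so τ_1 = 9.582 − 0.2876 = 9.294 ms.
γ_1 = 30.06/9.294 = 3.234; β = √(1 − 1/γ²) = √0.9044.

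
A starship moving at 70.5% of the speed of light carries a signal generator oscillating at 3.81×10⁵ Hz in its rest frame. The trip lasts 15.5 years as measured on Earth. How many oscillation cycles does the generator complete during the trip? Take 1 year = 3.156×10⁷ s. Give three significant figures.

N = 1.32×10¹⁴

β = 0.705; γ = 1/√(1 − 0.705²) = 1/√0.5030 = 1.410
The oscillator's own cycle count is N = f × τ where τ is the proper time on the ship. τ = Δt/γ = 15.5/1.410 = 10.99 years = 3.469×10⁸ s.
N = 3.81×10⁵ × 3.469×10⁸ = 1.322×10¹⁴.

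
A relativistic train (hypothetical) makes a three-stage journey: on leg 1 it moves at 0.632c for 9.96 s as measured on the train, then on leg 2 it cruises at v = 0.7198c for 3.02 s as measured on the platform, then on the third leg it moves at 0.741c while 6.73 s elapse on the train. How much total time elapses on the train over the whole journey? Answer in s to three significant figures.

Leg 1: 9.96 s is already measured on the train.
Leg 2: γ = 1/√(1 − 0.7198²) = 1/√0.4819 = 1.441; τ_2 = 3.02/1.441 = 2.096 s.
Leg 3: 6.73 s is already measured on the train.
Total: 9.960 + 2.096 + 6.730 s.

τ = 18.8 s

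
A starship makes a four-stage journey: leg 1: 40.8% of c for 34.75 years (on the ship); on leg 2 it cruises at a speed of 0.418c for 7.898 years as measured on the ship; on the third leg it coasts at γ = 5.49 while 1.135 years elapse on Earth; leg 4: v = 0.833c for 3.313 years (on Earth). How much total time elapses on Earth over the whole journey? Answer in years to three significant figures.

Δt = 51.2 years

Leg 1: β = 0.408; γ = 1/√(1 − 0.408²) = 1/√0.8335 = 1.095; Δt_1 = 1.095 × 34.75 = 38.06 years.
Leg 2: γ = 1/√(1 − 0.418²) = 1/√0.8253 = 1.101; Δt_2 = 1.101 × 7.898 = 8.694 years.
Leg 3: 1.135 years is already measured on Earth.
Leg 4: 3.313 years is already measured on Earth.
Total: 38.06 + 8.694 + 1.135 + 3.313 years.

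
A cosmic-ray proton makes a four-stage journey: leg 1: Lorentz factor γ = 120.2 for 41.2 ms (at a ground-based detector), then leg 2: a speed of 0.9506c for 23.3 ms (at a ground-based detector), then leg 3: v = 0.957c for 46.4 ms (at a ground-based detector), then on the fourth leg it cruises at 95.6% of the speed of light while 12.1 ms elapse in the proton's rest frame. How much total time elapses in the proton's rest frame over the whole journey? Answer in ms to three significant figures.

Leg 1: γ = 120.2; τ_1 = 41.2/120.2 = 0.3428 ms.
Leg 2: γ = 1/√(1 − 0.9506²) = 1/√0.09636 = 3.221; τ_2 = 23.3/3.221 = 7.233 ms.
Leg 3: γ = 1/√(1 − 0.957²) = 1/√0.08415 = 3.447; τ_3 = 46.4/3.447 = 13.46 ms.
Leg 4: 12.1 ms is already measured in the proton's rest frame.
Total: 0.3428 + 7.233 + 13.46 + 12.10 ms.

τ = 33.1 ms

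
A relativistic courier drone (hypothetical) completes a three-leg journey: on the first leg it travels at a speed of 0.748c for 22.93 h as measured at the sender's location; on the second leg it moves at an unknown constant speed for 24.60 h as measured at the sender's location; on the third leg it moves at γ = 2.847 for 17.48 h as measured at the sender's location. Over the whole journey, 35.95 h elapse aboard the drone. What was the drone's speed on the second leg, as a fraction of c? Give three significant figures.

β = 0.805

Leg 1: γ = 1/√(1 − 0.748²) = 1/√0.4405 = 1.507; τ_1 = 22.93/1.507 = 15.22 h.
Leg 2: speed unknown; τ_2 = 24.60/γ_2.
Leg 3: γ = 2.847; τ_3 = 17.48/2.847 = 6.140 h.
Total proper time: 15.22 + τ_2 + 6.140 = 35.95, so τ_2 = 35.95 − 21.36 = 14.59 h.
γ_2 = 24.60/14.59 = 1.686; β = √(1 − 1/γ²) = √0.6482.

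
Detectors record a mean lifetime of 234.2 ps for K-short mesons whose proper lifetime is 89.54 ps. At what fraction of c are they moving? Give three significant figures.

β = 0.924

γ = Δt/τ₀ = 234.2/89.54 = 2.616
β = √(1 − 1/γ²) = √(1 − 0.1462) = √0.8538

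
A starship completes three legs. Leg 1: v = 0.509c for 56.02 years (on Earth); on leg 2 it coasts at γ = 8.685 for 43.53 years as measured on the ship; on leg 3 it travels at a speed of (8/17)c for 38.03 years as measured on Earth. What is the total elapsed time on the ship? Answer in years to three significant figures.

Leg 1: γ = 1/√(1 − 0.509²) = 1/√0.7409 = 1.162; τ_1 = 56.02/1.162 = 48.22 years.
Leg 2: 43.53 years is already measured on the ship.
Leg 3: γ = 1/√(1 − (8/17)²) = 17/15 ≈ 1.133; τ_3 = 38.03/1.133 = 33.56 years.
Total: 48.22 + 43.53 + 33.56 years.

τ = 125 years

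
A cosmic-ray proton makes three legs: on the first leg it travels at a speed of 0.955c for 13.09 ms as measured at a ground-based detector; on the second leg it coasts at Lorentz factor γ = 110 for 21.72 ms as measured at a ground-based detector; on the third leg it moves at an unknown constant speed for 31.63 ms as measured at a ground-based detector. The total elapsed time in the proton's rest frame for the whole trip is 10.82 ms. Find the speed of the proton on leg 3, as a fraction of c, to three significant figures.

Leg 1: γ = 1/√(1 − 0.955²) = 1/√0.08798 = 3.371; τ_1 = 13.09/3.371 = 3.883 ms.
Leg 2: γ = 110; τ_2 = 21.72/110.0 = 0.1975 ms.
Leg 3: speed unknown; τ_3 = 31.63/γ_3.
Total proper time: 3.883 + 0.1975 + τ_3 = 10.82, so τ_3 = 10.82 − 4.080 = 6.740 ms.
γ_3 = 31.63/6.740 = 4.693; β = √(1 − 1/γ²) = √0.9546.

β = 0.977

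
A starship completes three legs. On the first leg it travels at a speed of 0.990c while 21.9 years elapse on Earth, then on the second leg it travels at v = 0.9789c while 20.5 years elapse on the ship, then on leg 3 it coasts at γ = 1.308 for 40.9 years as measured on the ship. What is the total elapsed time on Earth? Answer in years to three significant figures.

Leg 1: 21.9 years is already measured on Earth.
Leg 2: γ = 1/√(1 − 0.9789²) = 1/√0.04175 = 4.894; Δt_2 = 4.894 × 20.5 = 100.3 years.
Leg 3: γ = 1.308; Δt_3 = 1.308 × 40.9 = 53.50 years.
Total: 21.90 + 100.3 + 53.50 years.

Δt = 176 years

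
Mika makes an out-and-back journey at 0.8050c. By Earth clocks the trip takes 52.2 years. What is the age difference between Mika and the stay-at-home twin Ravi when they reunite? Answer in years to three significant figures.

γ = 1/√(1 − 0.8050²) = 1/√0.3520 = 1.686
Mika's elapsed proper time: τ = 52.2/1.686 = 30.97 years.
Age gap = Δt − τ = 52.2 − 30.97 years.

Δt − τ = 21.2 years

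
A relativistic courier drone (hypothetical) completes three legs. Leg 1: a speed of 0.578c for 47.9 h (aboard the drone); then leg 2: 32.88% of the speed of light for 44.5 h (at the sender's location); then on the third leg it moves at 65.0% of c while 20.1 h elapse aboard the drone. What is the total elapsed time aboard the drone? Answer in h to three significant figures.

Leg 1: 47.9 h is already measured aboard the drone.
Leg 2: β = 0.3288; γ = 1/√(1 − 0.3288²) = 1/√0.8919 = 1.059; τ_2 = 44.5/1.059 = 42.03 h.
Leg 3: 20.1 h is already measured aboard the drone.
Total: 47.90 + 42.03 + 20.10 h.

τ = 110 h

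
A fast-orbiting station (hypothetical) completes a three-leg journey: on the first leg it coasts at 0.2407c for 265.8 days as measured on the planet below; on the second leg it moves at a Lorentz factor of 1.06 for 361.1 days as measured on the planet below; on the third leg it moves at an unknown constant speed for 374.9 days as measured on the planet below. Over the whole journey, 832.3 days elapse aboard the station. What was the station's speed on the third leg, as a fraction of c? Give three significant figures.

β = 0.782

Leg 1: γ = 1/√(1 − 0.2407²) = 1/√0.9421 = 1.030; τ_1 = 265.8/1.030 = 258.0 days.
Leg 2: γ = 1.06; τ_2 = 361.1/1.060 = 340.7 days.
Leg 3: speed unknown; τ_3 = 374.9/γ_3.
Total proper time: 258.0 + 340.7 + τ_3 = 832.3, so τ_3 = 832.3 − 598.6 = 233.7 days.
γ_3 = 374.9/233.7 = 1.605; β = √(1 − 1/γ²) = √0.6116.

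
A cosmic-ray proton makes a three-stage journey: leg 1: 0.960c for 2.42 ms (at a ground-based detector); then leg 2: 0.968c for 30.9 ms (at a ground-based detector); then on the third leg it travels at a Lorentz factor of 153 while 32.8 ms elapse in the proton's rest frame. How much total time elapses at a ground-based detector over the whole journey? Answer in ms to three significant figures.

Δt = 5050 ms

Leg 1: 2.42 ms is already measured at a ground-based detector.
Leg 2: 30.9 ms is already measured at a ground-based detector.
Leg 3: γ = 153; Δt_3 = 153.0 × 32.8 = 5018 ms.
Total: 2.420 + 30.90 + 5018 ms.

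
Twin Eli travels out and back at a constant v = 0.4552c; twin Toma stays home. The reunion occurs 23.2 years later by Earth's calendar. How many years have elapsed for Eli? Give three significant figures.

γ = 1/√(1 − 0.4552²) = 1/√0.7928 = 1.123
Eli's clock measures proper time along the trip: τ = Δt/γ = 23.2/1.123 years.

τ = 20.7 years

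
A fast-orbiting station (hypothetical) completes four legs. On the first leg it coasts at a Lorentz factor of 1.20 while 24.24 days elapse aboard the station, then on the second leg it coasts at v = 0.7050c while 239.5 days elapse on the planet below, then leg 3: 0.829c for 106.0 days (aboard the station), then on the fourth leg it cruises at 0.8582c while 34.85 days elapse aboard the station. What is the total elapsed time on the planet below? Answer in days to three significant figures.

Δt = 526 days

Leg 1: γ = 1.20; Δt_1 = 1.200 × 24.24 = 29.09 days.
Leg 2: 239.5 days is already measured on the planet below.
Leg 3: γ = 1/√(1 − 0.829²) = 1/√0.3128 = 1.788; Δt_3 = 1.788 × 106.0 = 189.5 days.
Leg 4: γ = 1/√(1 − 0.8582²) = 1/√0.2635 = 1.948; Δt_4 = 1.948 × 34.85 = 67.89 days.
Total: 29.09 + 239.5 + 189.5 + 67.89 days.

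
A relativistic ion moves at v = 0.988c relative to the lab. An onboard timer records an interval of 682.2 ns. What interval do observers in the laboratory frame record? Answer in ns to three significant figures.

Δt = 4420 ns

γ = 1/√(1 − 0.988²) = 1/√0.02386 = 6.474
The interval measured in the ion's rest frame is the proper time (both events occur at the same place in that frame); the lab-frame interval is Δt = γτ = 6.474 × 682.2 ns.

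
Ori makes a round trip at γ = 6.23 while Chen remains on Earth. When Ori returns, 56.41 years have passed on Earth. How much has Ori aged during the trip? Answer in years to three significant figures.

γ = 6.23
Ori's clock measures proper time along the trip: τ = Δt/γ = 56.41/6.230 years.

τ = 9.05 years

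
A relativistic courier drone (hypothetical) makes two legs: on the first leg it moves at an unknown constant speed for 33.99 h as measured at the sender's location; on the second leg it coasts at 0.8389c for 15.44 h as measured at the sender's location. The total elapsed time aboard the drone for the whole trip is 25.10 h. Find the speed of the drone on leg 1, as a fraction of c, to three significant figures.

β = 0.871

Leg 1: speed unknown; τ_1 = 33.99/γ_1.
Leg 2: γ = 1/√(1 − 0.8389²) = 1/√0.2962 = 1.837; τ_2 = 15.44/1.837 = 8.404 h.
Total proper time: τ_1 + 8.404 = 25.10, so τ_1 = 25.10 − 8.404 = 16.70 h.
γ_1 = 33.99/16.70 = 2.036; β = √(1 − 1/γ²) = √0.7587.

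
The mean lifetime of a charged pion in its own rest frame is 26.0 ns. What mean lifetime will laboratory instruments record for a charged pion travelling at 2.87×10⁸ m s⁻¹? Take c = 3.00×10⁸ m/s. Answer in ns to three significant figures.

Δt = 89.3 ns

β = 2.87×10⁸/3.00×10⁸ = 0.9567; γ = 1/√(1 − 0.9567²) = 3.434
The rest-frame lifetime is the proper time; the lab measures the dilated interval Δt = γτ₀ = 3.434 × 26.0 ns.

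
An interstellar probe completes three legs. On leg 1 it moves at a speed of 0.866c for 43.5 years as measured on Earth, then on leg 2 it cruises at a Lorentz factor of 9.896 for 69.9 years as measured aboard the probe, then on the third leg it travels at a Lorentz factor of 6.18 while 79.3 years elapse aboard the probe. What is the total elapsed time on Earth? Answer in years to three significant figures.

Leg 1: 43.5 years is already measured on Earth.
Leg 2: γ = 9.896; Δt_2 = 9.896 × 69.9 = 691.7 years.
Leg 3: γ = 6.18; Δt_3 = 6.180 × 79.3 = 490.1 years.
Total: 43.50 + 691.7 + 490.1 years.

Δt = 1230 years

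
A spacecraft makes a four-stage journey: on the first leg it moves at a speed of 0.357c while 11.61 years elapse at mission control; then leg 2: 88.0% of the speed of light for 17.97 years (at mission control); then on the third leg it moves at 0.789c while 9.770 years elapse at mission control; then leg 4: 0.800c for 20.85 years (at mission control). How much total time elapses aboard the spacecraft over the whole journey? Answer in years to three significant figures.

Leg 1: γ = 1/√(1 − 0.357²) = 1/√0.8726 = 1.071; τ_1 = 11.61/1.071 = 10.84 years.
Leg 2: β = 0.880; γ = 1/√(1 − 0.880²) = 1/√0.2256 = 2.105; τ_2 = 17.97/2.105 = 8.535 years.
Leg 3: γ = 1/√(1 − 0.789²) = 1/√0.3775 = 1.628; τ_3 = 9.770/1.628 = 6.003 years.
Leg 4: γ = 1/√(1 − 0.800²) = 5/3 ≈ 1.667; τ_4 = 20.85/1.667 = 12.51 years.
Total: 10.84 + 8.535 + 6.003 + 12.51 years.

τ = 37.9 years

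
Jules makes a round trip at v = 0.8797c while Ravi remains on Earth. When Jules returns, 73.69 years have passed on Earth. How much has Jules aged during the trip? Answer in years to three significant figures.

γ = 1/√(1 − 0.8797²) = 1/√0.2261 = 2.103
Jules's clock measures proper time along the trip: τ = Δt/γ = 73.69/2.103 years.

τ = 35.0 years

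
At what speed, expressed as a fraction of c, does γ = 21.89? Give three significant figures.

β = √(1 − 1/γ²) = √(1 − 1/21.89²) = √(1 − 0.002087) = √0.9979

β = 0.999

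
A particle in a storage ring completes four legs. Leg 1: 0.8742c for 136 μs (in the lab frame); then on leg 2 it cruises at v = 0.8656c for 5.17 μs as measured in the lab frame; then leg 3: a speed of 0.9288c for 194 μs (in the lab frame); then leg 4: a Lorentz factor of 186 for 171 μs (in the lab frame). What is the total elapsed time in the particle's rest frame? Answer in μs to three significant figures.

Leg 1: γ = 1/√(1 − 0.8742²) = 1/√0.2358 = 2.059; τ_1 = 136/2.059 = 66.04 μs.
Leg 2: γ = 1/√(1 − 0.8656²) = 1/√0.2507 = 1.997; τ_2 = 5.17/1.997 = 2.589 μs.
Leg 3: γ = 1/√(1 − 0.9288²) = 1/√0.1373 = 2.698; τ_3 = 194/2.698 = 71.89 μs.
Leg 4: γ = 186; τ_4 = 171/186.0 = 0.9194 μs.
Total: 66.04 + 2.589 + 71.89 + 0.9194 μs.

τ = 141 μs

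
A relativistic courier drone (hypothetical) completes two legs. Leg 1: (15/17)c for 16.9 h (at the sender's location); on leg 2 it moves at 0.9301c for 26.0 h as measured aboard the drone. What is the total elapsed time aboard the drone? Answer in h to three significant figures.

τ = 34.0 h

Leg 1: γ = 1/√(1 − (15/17)²) = 17/8 = 2.125; τ_1 = 16.9/2.125 = 7.953 h.
Leg 2: 26.0 h is already measured aboard the drone.
Total: 7.953 + 26.00 h.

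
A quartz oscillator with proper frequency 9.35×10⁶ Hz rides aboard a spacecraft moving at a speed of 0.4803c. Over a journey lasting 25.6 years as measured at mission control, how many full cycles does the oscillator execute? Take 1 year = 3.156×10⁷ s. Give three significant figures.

N = 6.63×10¹⁵

γ = 1/√(1 − 0.4803²) = 1/√0.7693 = 1.140
The oscillator's own cycle count is N = f × τ where τ is the proper time aboard the spacecraft. τ = Δt/γ = 25.6/1.140 = 22.45 years = 7.086×10⁸ s.
N = 9.35×10⁶ × 7.086×10⁸ = 6.626×10¹⁵.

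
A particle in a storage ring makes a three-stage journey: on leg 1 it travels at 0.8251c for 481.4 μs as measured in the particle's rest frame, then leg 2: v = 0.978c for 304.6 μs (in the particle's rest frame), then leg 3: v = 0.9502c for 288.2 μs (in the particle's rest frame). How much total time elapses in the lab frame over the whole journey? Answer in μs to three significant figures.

Δt = 3240 μs

Leg 1: γ = 1/√(1 − 0.8251²) = 1/√0.3192 = 1.770; Δt_1 = 1.770 × 481.4 = 852.1 μs.
Leg 2: γ = 1/√(1 − 0.978²) = 1/√0.04352 = 4.794; Δt_2 = 4.794 × 304.6 = 1460 μs.
Leg 3: γ = 1/√(1 − 0.9502²) = 1/√0.09712 = 3.209; Δt_3 = 3.209 × 288.2 = 924.8 μs.
Total: 852.1 + 1460 + 924.8 μs.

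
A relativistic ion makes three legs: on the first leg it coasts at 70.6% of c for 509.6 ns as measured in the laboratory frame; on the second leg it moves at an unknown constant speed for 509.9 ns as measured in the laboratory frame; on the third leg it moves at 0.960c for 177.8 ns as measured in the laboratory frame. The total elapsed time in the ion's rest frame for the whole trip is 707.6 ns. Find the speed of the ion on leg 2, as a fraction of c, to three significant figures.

β = 0.813

Leg 1: β = 0.706; γ = 1/√(1 − 0.706²) = 1/√0.5016 = 1.412; τ_1 = 509.6/1.412 = 360.9 ns.
Leg 2: speed unknown; τ_2 = 509.9/γ_2.
Leg 3: γ = 1/√(1 − 0.960²) = 25/7 ≈ 3.571; τ_3 = 177.8/3.571 = 49.78 ns.
Total proper time: 360.9 + τ_2 + 49.78 = 707.6, so τ_2 = 707.6 − 410.7 = 296.9 ns.
γ_2 = 509.9/296.9 = 1.717; β = √(1 − 1/γ²) = √0.6609.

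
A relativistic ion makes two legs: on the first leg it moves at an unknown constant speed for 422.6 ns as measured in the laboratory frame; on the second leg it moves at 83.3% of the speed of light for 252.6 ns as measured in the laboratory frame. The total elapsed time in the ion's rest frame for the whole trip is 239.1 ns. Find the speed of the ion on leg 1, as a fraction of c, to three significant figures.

β = 0.972

Leg 1: speed unknown; τ_1 = 422.6/γ_1.
Leg 2: β = 0.833; γ = 1/√(1 − 0.833²) = 1/√0.3061 = 1.807; τ_2 = 252.6/1.807 = 139.8 ns.
Total proper time: τ_1 + 139.8 = 239.1, so τ_1 = 239.1 − 139.8 = 99.34 ns.
γ_1 = 422.6/99.34 = 4.254; β = √(1 − 1/γ²) = √0.9447.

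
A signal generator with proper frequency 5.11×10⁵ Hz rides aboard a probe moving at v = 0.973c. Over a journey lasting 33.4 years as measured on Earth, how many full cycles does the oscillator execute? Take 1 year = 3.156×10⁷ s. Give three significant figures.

N = 1.24×10¹⁴

γ = 1/√(1 − 0.973²) = 1/√0.05327 = 4.333
The oscillator's own cycle count is N = f × τ where τ is the proper time aboard the probe. τ = Δt/γ = 33.4/4.333 = 7.709 years = 2.433×10⁸ s.
N = 5.11×10⁵ × 2.433×10⁸ = 1.243×10¹⁴.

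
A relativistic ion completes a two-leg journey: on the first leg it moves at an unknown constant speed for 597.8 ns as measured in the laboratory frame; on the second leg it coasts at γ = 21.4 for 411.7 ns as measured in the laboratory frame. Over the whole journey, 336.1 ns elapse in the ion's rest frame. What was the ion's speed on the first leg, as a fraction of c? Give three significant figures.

β = 0.848

Leg 1: speed unknown; τ_1 = 597.8/γ_1.
Leg 2: γ = 21.4; τ_2 = 411.7/21.40 = 19.24 ns.
Total proper time: τ_1 + 19.24 = 336.1, so τ_1 = 336.1 − 19.24 = 316.9 ns.
γ_1 = 597.8/316.9 = 1.887; β = √(1 − 1/γ²) = √0.7191.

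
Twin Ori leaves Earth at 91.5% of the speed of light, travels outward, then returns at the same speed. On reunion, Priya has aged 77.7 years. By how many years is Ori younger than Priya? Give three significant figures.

β = 0.915; γ = 1/√(1 − 0.915²) = 1/√0.1628 = 2.479
Ori's elapsed proper time: τ = 77.7/2.479 = 31.35 years.
Age gap = Δt − τ = 77.7 − 31.35 years.

Δt − τ = 46.4 years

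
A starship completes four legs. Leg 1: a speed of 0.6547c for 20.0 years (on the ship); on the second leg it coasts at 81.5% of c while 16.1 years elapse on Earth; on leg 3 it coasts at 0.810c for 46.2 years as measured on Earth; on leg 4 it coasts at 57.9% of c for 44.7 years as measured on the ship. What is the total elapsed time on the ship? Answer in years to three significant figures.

Leg 1: 20.0 years is already measured on the ship.
Leg 2: β = 0.815; γ = 1/√(1 − 0.815²) = 1/√0.3358 = 1.726; τ_2 = 16.1/1.726 = 9.329 years.
Leg 3: γ = 1/√(1 − 0.810²) = 1/√0.3439 = 1.705; τ_3 = 46.2/1.705 = 27.09 years.
Leg 4: 44.7 years is already measured on the ship.
Total: 20.00 + 9.329 + 27.09 + 44.70 years.

τ = 101 years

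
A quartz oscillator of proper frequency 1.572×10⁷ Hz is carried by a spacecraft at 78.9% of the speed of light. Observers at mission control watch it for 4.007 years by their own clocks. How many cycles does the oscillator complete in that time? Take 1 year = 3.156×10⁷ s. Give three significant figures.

N = 1.22×10¹⁵

β = 0.789; γ = 1/√(1 − 0.789²) = 1/√0.3775 = 1.628
During 4.007 years of lab time, the oscillator's proper time advances by τ = Δt/γ = 4.007/1.628 = 2.462 years = 7.770×10⁷ s.
N = f × τ = 1.572×10⁷ × 7.770×10⁷ = 1.221×10¹⁵.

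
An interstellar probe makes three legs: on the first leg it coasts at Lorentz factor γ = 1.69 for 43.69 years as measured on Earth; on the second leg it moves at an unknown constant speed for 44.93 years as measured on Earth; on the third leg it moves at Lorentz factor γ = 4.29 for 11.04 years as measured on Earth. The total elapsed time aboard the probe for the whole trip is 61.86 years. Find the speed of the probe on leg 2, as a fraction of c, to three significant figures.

Leg 1: γ = 1.69; τ_1 = 43.69/1.690 = 25.85 years.
Leg 2: speed unknown; τ_2 = 44.93/γ_2.
Leg 3: γ = 4.29; τ_3 = 11.04/4.290 = 2.573 years.
Total proper time: 25.85 + τ_2 + 2.573 = 61.86, so τ_2 = 61.86 − 28.43 = 33.43 years.
γ_2 = 44.93/33.43 = 1.344; β = √(1 − 1/γ²) = √0.4462.

β = 0.668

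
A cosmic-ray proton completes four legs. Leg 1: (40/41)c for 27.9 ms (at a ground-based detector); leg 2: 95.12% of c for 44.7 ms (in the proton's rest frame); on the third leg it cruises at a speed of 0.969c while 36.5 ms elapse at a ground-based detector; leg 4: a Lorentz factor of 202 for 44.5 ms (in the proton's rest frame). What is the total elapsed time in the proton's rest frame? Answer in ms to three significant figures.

τ = 104 ms

Leg 1: γ = 1/√(1 − (40/41)²) = 41/9 ≈ 4.556; τ_1 = 27.9/4.556 = 6.124 ms.
Leg 2: 44.7 ms is already measured in the proton's rest frame.
Leg 3: γ = 1/√(1 − 0.969²) = 1/√0.06104 = 4.048; τ_3 = 36.5/4.048 = 9.018 ms.
Leg 4: 44.5 ms is already measured in the proton's rest frame.
Total: 6.124 + 44.70 + 9.018 + 44.50 ms.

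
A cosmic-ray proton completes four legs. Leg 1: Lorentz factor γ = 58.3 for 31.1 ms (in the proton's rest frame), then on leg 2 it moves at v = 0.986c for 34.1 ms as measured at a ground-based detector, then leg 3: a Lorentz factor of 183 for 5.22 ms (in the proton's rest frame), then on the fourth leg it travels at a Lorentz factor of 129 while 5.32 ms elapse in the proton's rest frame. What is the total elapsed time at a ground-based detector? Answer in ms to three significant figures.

Leg 1: γ = 58.3; Δt_1 = 58.30 × 31.1 = 1813 ms.
Leg 2: 34.1 ms is already measured at a ground-based detector.
Leg 3: γ = 183; Δt_3 = 183.0 × 5.22 = 955.3 ms.
Leg 4: γ = 129; Δt_4 = 129.0 × 5.32 = 686.3 ms.
Total: 1813 + 34.10 + 955.3 + 686.3 ms.

Δt = 3490 ms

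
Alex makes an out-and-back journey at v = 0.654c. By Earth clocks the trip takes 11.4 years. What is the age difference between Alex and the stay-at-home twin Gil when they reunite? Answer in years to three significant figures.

Δt − τ = 2.78 years

γ = 1/√(1 − 0.654²) = 1/√0.5723 = 1.322
Alex's elapsed proper time: τ = 11.4/1.322 = 8.624 years.
Age gap = Δt − τ = 11.4 − 8.624 years.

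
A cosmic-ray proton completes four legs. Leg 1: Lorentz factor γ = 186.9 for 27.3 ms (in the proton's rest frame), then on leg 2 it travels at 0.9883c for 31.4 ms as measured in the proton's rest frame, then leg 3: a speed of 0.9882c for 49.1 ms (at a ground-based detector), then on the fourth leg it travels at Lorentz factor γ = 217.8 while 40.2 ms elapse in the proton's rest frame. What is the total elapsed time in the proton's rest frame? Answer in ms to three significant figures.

τ = 106 ms

Leg 1: 27.3 ms is already measured in the proton's rest frame.
Leg 2: 31.4 ms is already measured in the proton's rest frame.
Leg 3: γ = 1/√(1 − 0.9882²) = 1/√0.02346 = 6.529; τ_3 = 49.1/6.529 = 7.521 ms.
Leg 4: 40.2 ms is already measured in the proton's rest frame.
Total: 27.30 + 31.40 + 7.521 + 40.20 ms.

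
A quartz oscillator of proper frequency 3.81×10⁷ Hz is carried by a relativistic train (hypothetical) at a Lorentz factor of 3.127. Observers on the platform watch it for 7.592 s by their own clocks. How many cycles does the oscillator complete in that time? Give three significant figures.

γ = 3.127
During 7.592 s of lab time, the oscillator's proper time advances by τ = Δt/γ = 7.592/3.127 = 2.428 s = 2.428×10⁰ s.
N = f × τ = 3.81×10⁷ × 2.428×10⁰ = 9.250×10⁷.

N = 9.25×10⁷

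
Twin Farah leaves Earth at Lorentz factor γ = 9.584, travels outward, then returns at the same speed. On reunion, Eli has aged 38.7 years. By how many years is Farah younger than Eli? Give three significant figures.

γ = 9.584
Farah's elapsed proper time: τ = 38.7/9.584 = 4.038 years.
Age gap = Δt − τ = 38.7 − 4.038 years.

Δt − τ = 34.7 years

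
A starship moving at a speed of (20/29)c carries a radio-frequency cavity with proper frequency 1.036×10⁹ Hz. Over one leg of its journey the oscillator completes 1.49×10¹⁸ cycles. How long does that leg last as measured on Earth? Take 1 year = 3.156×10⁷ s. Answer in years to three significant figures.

Δt = 62.9 years

γ = 1/√(1 − (20/29)²) = 29/21 ≈ 1.381
Proper time for N cycles: τ = N/f = 1.49×10¹⁸/(1.036×10⁹) = 1.438×10⁹ s = 45.57 years.
Lab-frame duration Δt = γτ = 1.381 × 45.57 = 62.93 years.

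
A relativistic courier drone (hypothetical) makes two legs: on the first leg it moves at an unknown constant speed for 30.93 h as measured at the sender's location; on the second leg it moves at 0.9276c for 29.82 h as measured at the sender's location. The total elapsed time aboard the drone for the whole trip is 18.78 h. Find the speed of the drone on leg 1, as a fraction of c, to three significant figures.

Leg 1: speed unknown; τ_1 = 30.93/γ_1.
Leg 2: γ = 1/√(1 − 0.9276²) = 1/√0.1396 = 2.677; τ_2 = 29.82/2.677 = 11.14 h.
Total proper time: τ_1 + 11.14 = 18.78, so τ_1 = 18.78 − 11.14 = 7.640 h.
γ_1 = 30.93/7.640 = 4.048; β = √(1 − 1/γ²) = √0.9390.

β = 0.969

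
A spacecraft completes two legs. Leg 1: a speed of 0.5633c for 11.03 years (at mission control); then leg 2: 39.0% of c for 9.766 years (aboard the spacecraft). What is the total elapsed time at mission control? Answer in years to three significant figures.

Leg 1: 11.03 years is already measured at mission control.
Leg 2: β = 0.390; γ = 1/√(1 − 0.390²) = 1/√0.8479 = 1.086; Δt_2 = 1.086 × 9.766 = 10.61 years.
Total: 11.03 + 10.61 years.

Δt = 21.6 years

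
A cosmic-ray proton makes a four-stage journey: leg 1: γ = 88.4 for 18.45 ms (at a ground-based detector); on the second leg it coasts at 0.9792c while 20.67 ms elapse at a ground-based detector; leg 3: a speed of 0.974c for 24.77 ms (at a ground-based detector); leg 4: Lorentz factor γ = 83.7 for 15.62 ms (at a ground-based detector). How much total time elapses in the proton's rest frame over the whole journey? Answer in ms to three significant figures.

Leg 1: γ = 88.4; τ_1 = 18.45/88.40 = 0.2087 ms.
Leg 2: γ = 1/√(1 − 0.9792²) = 1/√0.04117 = 4.929; τ_2 = 20.67/4.929 = 4.194 ms.
Leg 3: γ = 1/√(1 − 0.974²) = 1/√0.05132 = 4.414; τ_3 = 24.77/4.414 = 5.612 ms.
Leg 4: γ = 83.7; τ_4 = 15.62/83.70 = 0.1866 ms.
Total: 0.2087 + 4.194 + 5.612 + 0.1866 ms.

τ = 10.2 ms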